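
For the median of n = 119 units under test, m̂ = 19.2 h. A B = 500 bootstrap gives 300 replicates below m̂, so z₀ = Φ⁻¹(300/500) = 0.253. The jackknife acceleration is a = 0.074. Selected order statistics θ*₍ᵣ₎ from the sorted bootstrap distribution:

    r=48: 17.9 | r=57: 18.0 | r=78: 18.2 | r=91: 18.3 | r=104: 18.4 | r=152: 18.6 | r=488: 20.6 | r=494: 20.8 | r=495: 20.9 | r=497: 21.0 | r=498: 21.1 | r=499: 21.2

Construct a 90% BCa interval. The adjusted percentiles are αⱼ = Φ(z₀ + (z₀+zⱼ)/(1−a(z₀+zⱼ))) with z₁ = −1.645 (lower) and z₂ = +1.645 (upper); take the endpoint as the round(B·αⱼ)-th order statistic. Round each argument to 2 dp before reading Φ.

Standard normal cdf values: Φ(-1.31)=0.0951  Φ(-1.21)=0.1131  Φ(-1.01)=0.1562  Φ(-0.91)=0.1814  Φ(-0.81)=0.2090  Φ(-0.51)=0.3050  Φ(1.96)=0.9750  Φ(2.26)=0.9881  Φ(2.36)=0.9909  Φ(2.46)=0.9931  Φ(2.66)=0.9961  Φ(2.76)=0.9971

Lower: z₀ + z₁ = 0.253 + (-1.645) = -1.392; 1 − a(z₀+z₁) = 1 − (0.074)(-1.392) = 1.1030; argument = 0.253 + (-1.392)/1.1030 = -1.0090 → -1.01.
α₁ = Φ(-1.01) = 0.1562; rank = round(500 × 0.1562) = 78; θ*₍78₎ = 18.2.
Upper: z₀ + z₂ = 1.898; 1 − a(z₀+z₂) = 0.8595; argument = 2.4611 → 2.46; α₂ = 0.9931; rank = 497; θ*₍497₎ = 21.0.

(18.2, 21.0)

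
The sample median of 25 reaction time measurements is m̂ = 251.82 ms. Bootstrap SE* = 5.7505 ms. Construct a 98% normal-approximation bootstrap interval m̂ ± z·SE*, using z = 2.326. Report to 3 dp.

Margin = 2.326 × 5.7505 = 13.3757
Interval: 251.82 ± 13.3757

(238.444, 265.196)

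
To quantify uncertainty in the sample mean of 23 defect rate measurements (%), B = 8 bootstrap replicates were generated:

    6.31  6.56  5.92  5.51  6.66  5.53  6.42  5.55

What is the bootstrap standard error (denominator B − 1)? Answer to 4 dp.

Bootstrap SE is the standard deviation of the 8 replicate means.
Mean of replicates: (6.31 + 6.56 + 5.92 + 5.51 + 6.66 + 5.53 + 6.42 + 5.55) / 8 = 48.46000 / 8 = 6.05750
Sum of squared deviations: (+0.25250)² + (+0.50250)² + (−0.13750)² + (−0.54750)² + (+0.60250)² + (−0.52750)² + (+0.36250)² + (−0.50750)² = 1.66515
Variance = 1.66515 / 7 = 0.23788
SE* = √0.23788

SE* = 0.4877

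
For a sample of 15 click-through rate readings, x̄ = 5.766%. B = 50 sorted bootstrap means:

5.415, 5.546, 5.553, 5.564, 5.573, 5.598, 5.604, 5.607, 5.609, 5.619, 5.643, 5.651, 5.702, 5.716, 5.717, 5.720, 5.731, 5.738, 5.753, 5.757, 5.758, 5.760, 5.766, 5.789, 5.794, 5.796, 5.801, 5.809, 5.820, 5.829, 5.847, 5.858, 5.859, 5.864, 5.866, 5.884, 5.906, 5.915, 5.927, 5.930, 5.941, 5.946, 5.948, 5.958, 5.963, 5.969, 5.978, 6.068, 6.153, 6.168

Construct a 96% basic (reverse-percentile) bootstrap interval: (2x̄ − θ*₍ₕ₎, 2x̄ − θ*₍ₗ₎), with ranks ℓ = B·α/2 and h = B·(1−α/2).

Percentile endpoints at ranks 1 and 49: θ*₍1₎ = 5.415, θ*₍49₎ = 6.153.
Basic interval reflects these around x̄:
  lower = 2 × 5.766 − 6.153 = 5.379
  upper = 2 × 5.766 − 5.415 = 6.117

(5.379, 6.117)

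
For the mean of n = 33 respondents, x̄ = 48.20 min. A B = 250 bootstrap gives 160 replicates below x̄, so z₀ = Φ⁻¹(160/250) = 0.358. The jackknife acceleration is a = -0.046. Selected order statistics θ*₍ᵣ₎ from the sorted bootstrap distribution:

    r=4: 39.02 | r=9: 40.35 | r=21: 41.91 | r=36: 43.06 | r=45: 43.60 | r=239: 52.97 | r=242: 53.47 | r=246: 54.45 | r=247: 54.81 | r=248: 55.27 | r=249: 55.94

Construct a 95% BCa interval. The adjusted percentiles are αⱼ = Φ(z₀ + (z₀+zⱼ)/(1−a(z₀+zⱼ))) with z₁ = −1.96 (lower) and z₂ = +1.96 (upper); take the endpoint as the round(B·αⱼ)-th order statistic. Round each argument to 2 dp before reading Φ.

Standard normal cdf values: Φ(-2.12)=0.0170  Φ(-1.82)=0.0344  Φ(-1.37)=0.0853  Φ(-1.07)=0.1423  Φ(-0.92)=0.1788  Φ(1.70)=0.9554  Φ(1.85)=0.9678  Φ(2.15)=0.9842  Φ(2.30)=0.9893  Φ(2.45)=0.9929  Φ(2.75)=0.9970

Lower: z₀ + z₁ = 0.358 + (-1.960) = -1.602; 1 − a(z₀+z₁) = 1 − (-0.046)(-1.602) = 0.9263; argument = 0.358 + (-1.602)/0.9263 = -1.3714 → -1.37.
α₁ = Φ(-1.37) = 0.0853; rank = round(250 × 0.0853) = 21; θ*₍21₎ = 41.91.
Upper: z₀ + z₂ = 2.318; 1 − a(z₀+z₂) = 1.1066; argument = 2.4527 → 2.45; α₂ = 0.9929; rank = 248; θ*₍248₎ = 55.27.

(41.91, 55.27)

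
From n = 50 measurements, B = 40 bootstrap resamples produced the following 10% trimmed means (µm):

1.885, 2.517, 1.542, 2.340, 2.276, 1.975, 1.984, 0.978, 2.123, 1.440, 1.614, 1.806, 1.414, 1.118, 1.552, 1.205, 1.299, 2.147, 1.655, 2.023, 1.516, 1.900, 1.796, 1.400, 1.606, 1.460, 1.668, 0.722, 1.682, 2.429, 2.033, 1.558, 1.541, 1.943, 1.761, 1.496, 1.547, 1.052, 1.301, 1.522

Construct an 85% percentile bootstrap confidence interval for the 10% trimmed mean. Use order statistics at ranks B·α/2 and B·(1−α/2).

Sorted replicates: 0.722, 0.978, 1.052, 1.118, 1.205, 1.299, 1.301, 1.400, 1.414, 1.440, 1.460, 1.496, 1.516, 1.522, 1.541, 1.542, 1.547, 1.552, 1.558, 1.606, 1.614, 1.655, 1.668, 1.682, 1.761, 1.796, 1.806, 1.885, 1.900, 1.943, 1.975, 1.984, 2.023, 2.033, 2.123, 2.147, 2.276, 2.340, 2.429, 2.517
α = 0.15; lower rank = 40 × 0.075 = 3; upper rank = 40 × 0.925 = 37.
The 3rd smallest replicate is 1.052; the 37th is 2.276.

(1.052, 2.276)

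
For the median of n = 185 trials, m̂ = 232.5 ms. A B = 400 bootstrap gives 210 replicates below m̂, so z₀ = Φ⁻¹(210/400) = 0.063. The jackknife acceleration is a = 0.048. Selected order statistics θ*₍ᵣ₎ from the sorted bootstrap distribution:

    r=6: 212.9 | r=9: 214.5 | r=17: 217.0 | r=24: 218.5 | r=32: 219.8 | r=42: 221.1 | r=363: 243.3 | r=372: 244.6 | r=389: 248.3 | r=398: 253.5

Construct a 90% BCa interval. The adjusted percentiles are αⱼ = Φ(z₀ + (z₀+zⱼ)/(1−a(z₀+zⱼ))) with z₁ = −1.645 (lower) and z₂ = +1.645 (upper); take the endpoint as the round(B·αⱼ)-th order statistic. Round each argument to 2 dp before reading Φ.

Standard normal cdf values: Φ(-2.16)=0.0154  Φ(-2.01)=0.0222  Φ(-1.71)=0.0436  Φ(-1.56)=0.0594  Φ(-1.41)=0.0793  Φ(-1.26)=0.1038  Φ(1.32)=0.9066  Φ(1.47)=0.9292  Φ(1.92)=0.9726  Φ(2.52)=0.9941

(219.8, 248.3)

Lower: z₀ + z₁ = 0.063 + (-1.645) = -1.582; 1 − a(z₀+z₁) = 1 − (0.048)(-1.582) = 1.0759; argument = 0.063 + (-1.582)/1.0759 = -1.4073 → -1.41.
α₁ = Φ(-1.41) = 0.0793; rank = round(400 × 0.0793) = 32; θ*₍32₎ = 219.8.
Upper: z₀ + z₂ = 1.708; 1 − a(z₀+z₂) = 0.9180; argument = 1.9235 → 1.92; α₂ = 0.9726; rank = 389; θ*₍389₎ = 248.3.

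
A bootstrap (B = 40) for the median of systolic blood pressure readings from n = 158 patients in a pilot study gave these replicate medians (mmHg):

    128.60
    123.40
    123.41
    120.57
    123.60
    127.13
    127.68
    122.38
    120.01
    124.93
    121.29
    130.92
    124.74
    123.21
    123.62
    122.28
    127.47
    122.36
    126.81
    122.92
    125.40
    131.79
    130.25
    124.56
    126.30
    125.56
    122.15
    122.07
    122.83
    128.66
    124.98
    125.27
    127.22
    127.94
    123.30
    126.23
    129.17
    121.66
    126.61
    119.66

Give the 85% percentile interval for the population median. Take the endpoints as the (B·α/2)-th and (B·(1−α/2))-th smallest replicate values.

(120.57, 129.17)

Sorted replicates: 119.66, 120.01, 120.57, 121.29, 121.66, 122.07, 122.15, 122.28, 122.36, 122.38, 122.83, 122.92, 123.21, 123.30, 123.40, 123.41, 123.60, 123.62, 124.56, 124.74, 124.93, 124.98, 125.27, 125.40, 125.56, 126.23, 126.30, 126.61, 126.81, 127.13, 127.22, 127.47, 127.68, 127.94, 128.60, 128.66, 129.17, 130.25, 130.92, 131.79
α = 0.15; lower rank = 40 × 0.075 = 3; upper rank = 40 × 0.925 = 37.
The 3rd smallest replicate is 120.57; the 37th is 129.17.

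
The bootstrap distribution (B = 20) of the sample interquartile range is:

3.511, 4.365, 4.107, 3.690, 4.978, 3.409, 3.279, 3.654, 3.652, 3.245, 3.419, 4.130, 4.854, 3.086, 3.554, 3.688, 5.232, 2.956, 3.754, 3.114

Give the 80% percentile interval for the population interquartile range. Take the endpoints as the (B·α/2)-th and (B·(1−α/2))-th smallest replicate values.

Sorted replicates: 2.956, 3.086, 3.114, 3.245, 3.279, 3.409, 3.419, 3.511, 3.554, 3.652, 3.654, 3.688, 3.690, 3.754, 4.107, 4.130, 4.365, 4.854, 4.978, 5.232
α = 0.20; lower rank = 20 × 0.100 = 2; upper rank = 20 × 0.900 = 18.
The 2nd smallest replicate is 3.086; the 18th is 4.854.

(3.086, 4.854)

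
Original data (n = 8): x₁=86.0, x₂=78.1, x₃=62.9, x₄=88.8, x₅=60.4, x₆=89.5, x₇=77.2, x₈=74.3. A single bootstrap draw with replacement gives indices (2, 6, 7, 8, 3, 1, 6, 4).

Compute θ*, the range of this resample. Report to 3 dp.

θ* = 26.600

Resample values: 78.1, 89.5, 77.2, 74.3, 62.9, 86.0, 89.5, 88.8.
Range = 89.5 − 62.9 = 26.600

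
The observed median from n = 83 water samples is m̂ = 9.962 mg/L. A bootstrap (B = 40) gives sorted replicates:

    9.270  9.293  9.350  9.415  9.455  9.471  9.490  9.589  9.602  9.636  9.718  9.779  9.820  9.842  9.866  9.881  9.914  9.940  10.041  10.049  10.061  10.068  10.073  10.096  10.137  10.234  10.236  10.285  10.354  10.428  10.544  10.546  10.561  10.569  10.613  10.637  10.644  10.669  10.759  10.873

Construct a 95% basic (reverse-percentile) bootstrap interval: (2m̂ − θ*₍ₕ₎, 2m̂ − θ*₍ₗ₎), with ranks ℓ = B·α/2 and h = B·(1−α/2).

(9.165, 10.654)

Percentile endpoints at ranks 1 and 39: θ*₍1₎ = 9.270, θ*₍39₎ = 10.759.
Basic interval reflects these around m̂:
  lower = 2 × 9.962 − 10.759 = 9.165
  upper = 2 × 9.962 − 9.270 = 10.654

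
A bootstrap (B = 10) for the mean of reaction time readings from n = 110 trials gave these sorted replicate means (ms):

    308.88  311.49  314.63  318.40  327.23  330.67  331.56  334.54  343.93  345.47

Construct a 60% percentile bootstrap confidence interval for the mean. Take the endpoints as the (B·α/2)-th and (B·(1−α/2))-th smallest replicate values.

α = 0.40; lower rank = 10 × 0.200 = 2; upper rank = 10 × 0.800 = 8.
The 2nd smallest replicate is 311.49; the 8th is 334.54.

(311.49, 334.54)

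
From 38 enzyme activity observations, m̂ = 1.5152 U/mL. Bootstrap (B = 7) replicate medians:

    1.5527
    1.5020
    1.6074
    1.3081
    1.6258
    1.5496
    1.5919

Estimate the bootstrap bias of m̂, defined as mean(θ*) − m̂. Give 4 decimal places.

mean(θ*) = (1.5527 + 1.5020 + 1.6074 + 1.3081 + 1.6258 + 1.5496 + 1.5919) / 7 = 1.53393
bias = 1.53393 − 1.5152

bias = +0.0187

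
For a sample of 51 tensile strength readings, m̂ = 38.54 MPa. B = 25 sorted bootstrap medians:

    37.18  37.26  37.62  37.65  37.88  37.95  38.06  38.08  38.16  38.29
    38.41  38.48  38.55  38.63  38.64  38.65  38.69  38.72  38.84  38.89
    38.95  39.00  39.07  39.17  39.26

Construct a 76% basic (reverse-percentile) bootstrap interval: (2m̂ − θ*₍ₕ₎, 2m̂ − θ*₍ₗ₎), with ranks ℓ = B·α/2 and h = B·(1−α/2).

Percentile endpoints at ranks 3 and 22: θ*₍3₎ = 37.62, θ*₍22₎ = 39.00.
Basic interval reflects these around m̂:
  lower = 2 × 38.54 − 39.00 = 38.08
  upper = 2 × 38.54 − 37.62 = 39.46

(38.08, 39.46)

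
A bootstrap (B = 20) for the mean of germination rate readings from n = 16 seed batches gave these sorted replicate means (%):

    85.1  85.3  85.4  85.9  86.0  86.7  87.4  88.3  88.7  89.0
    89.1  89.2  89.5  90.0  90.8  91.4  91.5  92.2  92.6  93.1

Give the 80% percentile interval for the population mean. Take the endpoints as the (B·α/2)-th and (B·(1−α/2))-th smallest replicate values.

α = 0.20; lower rank = 20 × 0.100 = 2; upper rank = 20 × 0.900 = 18.
The 2nd smallest replicate is 85.3; the 18th is 92.2.

(85.3, 92.2)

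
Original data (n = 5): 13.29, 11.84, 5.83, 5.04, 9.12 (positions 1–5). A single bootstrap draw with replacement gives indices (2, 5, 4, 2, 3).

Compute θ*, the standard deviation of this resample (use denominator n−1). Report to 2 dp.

Resample values: 11.84, 9.12, 5.04, 11.84, 5.83.
Mean = 8.7340; sum of squared deviations = 41.5223
s² = 41.5223 / 4 = 10.3806
s = √10.3806 = 3.22

θ* = 3.22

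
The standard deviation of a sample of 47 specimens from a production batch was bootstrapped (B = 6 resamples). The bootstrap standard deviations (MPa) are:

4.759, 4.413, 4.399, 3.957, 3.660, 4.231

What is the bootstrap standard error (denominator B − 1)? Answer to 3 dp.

SE* = 0.385

Bootstrap SE is the standard deviation of the 6 replicate standard deviations.
Mean of replicates: (4.759 + 4.413 + 4.399 + 3.957 + 3.660 + 4.231) / 6 = 25.4190 / 6 = 4.2365
Sum of squared deviations: (+0.5225)² + (+0.1765)² + (+0.1625)² + (−0.2795)² + (−0.5765)² + (−0.0055)² = 0.7411
Variance = 0.7411 / 5 = 0.1482
SE* = √0.1482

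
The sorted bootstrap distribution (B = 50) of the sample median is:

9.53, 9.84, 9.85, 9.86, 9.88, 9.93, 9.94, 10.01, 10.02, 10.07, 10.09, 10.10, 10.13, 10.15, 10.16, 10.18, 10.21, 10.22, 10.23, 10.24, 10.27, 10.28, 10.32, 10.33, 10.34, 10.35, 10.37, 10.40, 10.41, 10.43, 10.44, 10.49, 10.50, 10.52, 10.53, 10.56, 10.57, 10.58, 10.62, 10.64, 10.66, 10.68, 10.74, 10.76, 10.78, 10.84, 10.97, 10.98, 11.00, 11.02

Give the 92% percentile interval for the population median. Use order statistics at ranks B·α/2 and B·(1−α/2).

(9.84, 10.98)

α = 0.08; lower rank = 50 × 0.040 = 2; upper rank = 50 × 0.960 = 48.
The 2nd smallest replicate is 9.84; the 48th is 10.98.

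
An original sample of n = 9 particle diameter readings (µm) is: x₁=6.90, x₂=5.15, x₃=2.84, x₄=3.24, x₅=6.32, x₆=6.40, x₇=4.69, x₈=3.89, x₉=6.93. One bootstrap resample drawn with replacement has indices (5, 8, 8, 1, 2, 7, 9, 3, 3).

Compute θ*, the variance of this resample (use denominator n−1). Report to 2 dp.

Resample values: 6.32, 3.89, 3.89, 6.90, 5.15, 4.69, 6.93, 2.84, 2.84.
Mean = 4.8278; sum of squared deviations = 20.7244
s² = 20.7244 / 8 = 2.5905

θ* = 2.59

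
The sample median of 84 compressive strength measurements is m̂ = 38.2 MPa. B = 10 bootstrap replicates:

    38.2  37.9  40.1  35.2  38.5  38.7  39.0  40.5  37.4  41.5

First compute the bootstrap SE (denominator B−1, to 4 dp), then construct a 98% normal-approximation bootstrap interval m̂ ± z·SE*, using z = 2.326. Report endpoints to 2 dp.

(34.10, 42.30)

Mean of replicates = 38.7000; sum of squared deviations = 28.0000; SE* = √(28.0000/9) = 1.7638
Margin = 2.326 × 1.7638 = 4.103
Interval: 38.2 ± 4.103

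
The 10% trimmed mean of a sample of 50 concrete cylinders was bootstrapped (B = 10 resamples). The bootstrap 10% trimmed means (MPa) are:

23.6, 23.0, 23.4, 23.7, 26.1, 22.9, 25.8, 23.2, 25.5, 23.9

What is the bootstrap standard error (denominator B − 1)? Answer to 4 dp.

Bootstrap SE is the standard deviation of the 10 replicate 10% trimmed means.
Mean of replicates: (23.6 + 23.0 + 23.4 + 23.7 + 26.1 + 22.9 + 25.8 + 23.2 + 25.5 + 23.9) / 10 = 241.10000 / 10 = 24.11000
Sum of squared deviations: (−0.51000)² + (−1.11000)² + (−0.71000)² + (−0.41000)² + (+1.99000)² + (−1.21000)² + (+1.69000)² + (−0.91000)² + (+1.39000)² + (−0.21000)² = 13.24900
Variance = 13.24900 / 9 = 1.47211
SE* = √1.47211

SE* = 1.2133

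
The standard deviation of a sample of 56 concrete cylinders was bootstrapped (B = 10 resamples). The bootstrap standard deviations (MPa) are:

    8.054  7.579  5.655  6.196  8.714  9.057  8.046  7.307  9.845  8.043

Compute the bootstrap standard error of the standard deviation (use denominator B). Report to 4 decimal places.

SE* = 1.1926

Bootstrap SE is the standard deviation of the 10 replicate standard deviations.
Mean of replicates: (8.054 + 7.579 + 5.655 + 6.196 + 8.714 + 9.057 + 8.046 + 7.307 + 9.845 + 8.043) / 10 = 78.49600 / 10 = 7.84960
Sum of squared deviations: (+0.20440)² + (−0.27060)² + (−2.19460)² + (−1.65360)² + (+0.86440)² + (+1.20740)² + (+0.19640)² + (−0.54260)² + (+1.99540)² + (+0.19340)² = 14.22268
Variance = 14.22268 / 10 = 1.42227
SE* = √1.42227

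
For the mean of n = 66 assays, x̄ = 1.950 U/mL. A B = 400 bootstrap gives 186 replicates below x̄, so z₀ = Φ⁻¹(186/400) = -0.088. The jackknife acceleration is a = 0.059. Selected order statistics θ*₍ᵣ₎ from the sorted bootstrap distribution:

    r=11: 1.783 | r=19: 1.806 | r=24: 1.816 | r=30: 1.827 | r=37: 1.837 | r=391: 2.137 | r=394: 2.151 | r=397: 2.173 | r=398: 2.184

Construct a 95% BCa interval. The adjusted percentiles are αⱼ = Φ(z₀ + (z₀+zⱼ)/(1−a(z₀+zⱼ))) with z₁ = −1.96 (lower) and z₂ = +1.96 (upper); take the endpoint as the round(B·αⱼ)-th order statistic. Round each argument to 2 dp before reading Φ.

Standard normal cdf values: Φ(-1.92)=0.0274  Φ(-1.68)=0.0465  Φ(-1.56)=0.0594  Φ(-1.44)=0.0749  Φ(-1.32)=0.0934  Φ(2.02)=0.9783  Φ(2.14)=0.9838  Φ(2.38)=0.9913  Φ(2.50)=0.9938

Lower: z₀ + z₁ = -0.088 + (-1.960) = -2.048; 1 − a(z₀+z₁) = 1 − (0.059)(-2.048) = 1.1208; argument = -0.088 + (-2.048)/1.1208 = -1.9152 → -1.92.
α₁ = Φ(-1.92) = 0.0274; rank = round(400 × 0.0274) = 11; θ*₍11₎ = 1.783.
Upper: z₀ + z₂ = 1.872; 1 − a(z₀+z₂) = 0.8896; argument = 2.0164 → 2.02; α₂ = 0.9783; rank = 391; θ*₍391₎ = 2.137.

(1.783, 2.137)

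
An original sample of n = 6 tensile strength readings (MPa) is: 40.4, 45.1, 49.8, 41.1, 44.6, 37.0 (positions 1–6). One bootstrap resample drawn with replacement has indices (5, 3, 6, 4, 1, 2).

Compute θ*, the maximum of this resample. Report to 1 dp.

Resample values: 44.6, 49.8, 37.0, 41.1, 40.4, 45.1.
Maximum = 49.8

θ* = 49.8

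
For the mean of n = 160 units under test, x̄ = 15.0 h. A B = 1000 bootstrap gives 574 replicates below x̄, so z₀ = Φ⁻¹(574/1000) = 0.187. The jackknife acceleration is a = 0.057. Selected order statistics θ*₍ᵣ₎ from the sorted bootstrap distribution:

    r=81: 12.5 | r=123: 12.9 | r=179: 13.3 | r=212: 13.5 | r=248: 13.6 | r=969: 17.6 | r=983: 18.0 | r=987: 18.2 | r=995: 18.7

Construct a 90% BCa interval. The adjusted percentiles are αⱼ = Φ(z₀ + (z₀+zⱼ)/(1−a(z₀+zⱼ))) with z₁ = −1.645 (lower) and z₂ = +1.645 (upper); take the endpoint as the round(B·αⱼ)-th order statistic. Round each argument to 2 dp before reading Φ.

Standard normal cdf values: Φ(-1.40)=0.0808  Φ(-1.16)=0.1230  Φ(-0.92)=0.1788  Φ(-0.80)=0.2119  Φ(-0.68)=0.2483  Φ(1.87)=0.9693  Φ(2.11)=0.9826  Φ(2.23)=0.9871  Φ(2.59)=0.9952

(12.9, 18.2)

Lower: z₀ + z₁ = 0.187 + (-1.645) = -1.458; 1 − a(z₀+z₁) = 1 − (0.057)(-1.458) = 1.0831; argument = 0.187 + (-1.458)/1.0831 = -1.1591 → -1.16.
α₁ = Φ(-1.16) = 0.1230; rank = round(1000 × 0.1230) = 123; θ*₍123₎ = 12.9.
Upper: z₀ + z₂ = 1.832; 1 − a(z₀+z₂) = 0.8956; argument = 2.2326 → 2.23; α₂ = 0.9871; rank = 987; θ*₍987₎ = 18.2.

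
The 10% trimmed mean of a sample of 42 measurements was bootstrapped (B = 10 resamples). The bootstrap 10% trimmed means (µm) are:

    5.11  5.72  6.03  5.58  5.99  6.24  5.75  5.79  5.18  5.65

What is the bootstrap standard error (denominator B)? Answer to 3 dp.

SE* = 0.336

Bootstrap SE is the standard deviation of the 10 replicate 10% trimmed means.
Mean of replicates: (5.11 + 5.72 + 6.03 + 5.58 + 5.99 + 6.24 + 5.75 + 5.79 + 5.18 + 5.65) / 10 = 57.0400 / 10 = 5.7040
Sum of squared deviations: (−0.5940)² + (+0.0160)² + (+0.3260)² + (−0.1240)² + (+0.2860)² + (+0.5360)² + (+0.0460)² + (+0.0860)² + (−0.5240)² + (−0.0540)² = 1.1308
Variance = 1.1308 / 10 = 0.1131
SE* = √0.1131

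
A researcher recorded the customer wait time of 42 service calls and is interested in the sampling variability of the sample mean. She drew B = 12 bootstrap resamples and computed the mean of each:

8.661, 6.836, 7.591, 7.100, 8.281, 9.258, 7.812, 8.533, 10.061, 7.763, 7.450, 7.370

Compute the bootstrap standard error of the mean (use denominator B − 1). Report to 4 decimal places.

SE* = 0.9396

Bootstrap SE is the standard deviation of the 12 replicate means.
Mean of replicates: (8.661 + 6.836 + 7.591 + 7.100 + 8.281 + 9.258 + 7.812 + 8.533 + 10.061 + 7.763 + 7.450 + 7.370) / 12 = 96.71600 / 12 = 8.05967
Sum of squared deviations: (+0.60133)² + (−1.22367)² + (−0.46867)² + (−0.95967)² + (+0.22133)² + (+1.19833)² + (−0.24767)² + (+0.47333)² + (+2.00133)² + (−0.29667)² + (−0.60967)² + (−0.68967)² = 9.71062
Variance = 9.71062 / 11 = 0.88278
SE* = √0.88278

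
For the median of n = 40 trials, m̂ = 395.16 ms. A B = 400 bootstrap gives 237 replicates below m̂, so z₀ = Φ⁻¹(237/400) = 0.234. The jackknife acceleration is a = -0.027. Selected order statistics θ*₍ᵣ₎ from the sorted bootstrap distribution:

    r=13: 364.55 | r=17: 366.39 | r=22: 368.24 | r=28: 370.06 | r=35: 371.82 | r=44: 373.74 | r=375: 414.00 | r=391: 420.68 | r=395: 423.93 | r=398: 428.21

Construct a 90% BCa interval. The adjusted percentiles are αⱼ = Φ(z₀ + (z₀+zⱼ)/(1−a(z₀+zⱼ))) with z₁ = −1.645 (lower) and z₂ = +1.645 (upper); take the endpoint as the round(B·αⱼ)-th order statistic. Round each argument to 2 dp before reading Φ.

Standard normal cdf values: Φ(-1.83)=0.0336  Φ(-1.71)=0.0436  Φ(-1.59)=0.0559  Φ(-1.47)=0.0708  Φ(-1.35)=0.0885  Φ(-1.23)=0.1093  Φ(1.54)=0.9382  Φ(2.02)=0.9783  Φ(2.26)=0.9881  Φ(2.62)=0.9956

Lower: z₀ + z₁ = 0.234 + (-1.645) = -1.411; 1 − a(z₀+z₁) = 1 − (-0.027)(-1.411) = 0.9619; argument = 0.234 + (-1.411)/0.9619 = -1.2329 → -1.23.
α₁ = Φ(-1.23) = 0.1093; rank = round(400 × 0.1093) = 44; θ*₍44₎ = 373.74.
Upper: z₀ + z₂ = 1.879; 1 − a(z₀+z₂) = 1.0507; argument = 2.0223 → 2.02; α₂ = 0.9783; rank = 391; θ*₍391₎ = 420.68.

(373.74, 420.68)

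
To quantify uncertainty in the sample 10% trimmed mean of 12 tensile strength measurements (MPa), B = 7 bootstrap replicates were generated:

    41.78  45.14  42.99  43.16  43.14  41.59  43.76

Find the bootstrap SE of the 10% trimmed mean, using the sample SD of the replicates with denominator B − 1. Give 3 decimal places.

Bootstrap SE is the standard deviation of the 7 replicate 10% trimmed means.
Mean of replicates: (41.78 + 45.14 + 42.99 + 43.16 + 43.14 + 41.59 + 43.76) / 7 = 301.5600 / 7 = 43.0800
Sum of squared deviations: (−1.3000)² + (+2.0600)² + (−0.0900)² + (+0.0800)² + (+0.0600)² + (−1.4900)² + (+0.6800)² = 8.6342
Variance = 8.6342 / 6 = 1.4390
SE* = √1.4390

SE* = 1.200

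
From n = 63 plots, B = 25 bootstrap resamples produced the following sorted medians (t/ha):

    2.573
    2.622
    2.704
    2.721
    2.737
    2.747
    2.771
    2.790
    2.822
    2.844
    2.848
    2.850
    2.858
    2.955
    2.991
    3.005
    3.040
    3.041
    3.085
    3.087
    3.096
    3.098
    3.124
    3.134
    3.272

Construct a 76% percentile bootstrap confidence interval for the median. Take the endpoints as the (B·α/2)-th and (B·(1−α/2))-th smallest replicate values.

(2.704, 3.098)

α = 0.24; lower rank = 25 × 0.120 = 3; upper rank = 25 × 0.880 = 22.
The 3rd smallest replicate is 2.704; the 22nd is 3.098.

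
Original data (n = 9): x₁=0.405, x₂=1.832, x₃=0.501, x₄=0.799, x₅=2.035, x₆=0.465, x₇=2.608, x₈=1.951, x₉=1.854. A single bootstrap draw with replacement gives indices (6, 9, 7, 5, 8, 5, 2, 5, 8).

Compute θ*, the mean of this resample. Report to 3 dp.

θ* = 1.863

Resample values: 0.465, 1.854, 2.608, 2.035, 1.951, 2.035, 1.832, 2.035, 1.951.
Mean = (0.465 + 1.854 + 2.608 + 2.035 + 1.951 + 2.035 + 1.832 + 2.035 + 1.951) / 9 = 16.7660 / 9 = 1.863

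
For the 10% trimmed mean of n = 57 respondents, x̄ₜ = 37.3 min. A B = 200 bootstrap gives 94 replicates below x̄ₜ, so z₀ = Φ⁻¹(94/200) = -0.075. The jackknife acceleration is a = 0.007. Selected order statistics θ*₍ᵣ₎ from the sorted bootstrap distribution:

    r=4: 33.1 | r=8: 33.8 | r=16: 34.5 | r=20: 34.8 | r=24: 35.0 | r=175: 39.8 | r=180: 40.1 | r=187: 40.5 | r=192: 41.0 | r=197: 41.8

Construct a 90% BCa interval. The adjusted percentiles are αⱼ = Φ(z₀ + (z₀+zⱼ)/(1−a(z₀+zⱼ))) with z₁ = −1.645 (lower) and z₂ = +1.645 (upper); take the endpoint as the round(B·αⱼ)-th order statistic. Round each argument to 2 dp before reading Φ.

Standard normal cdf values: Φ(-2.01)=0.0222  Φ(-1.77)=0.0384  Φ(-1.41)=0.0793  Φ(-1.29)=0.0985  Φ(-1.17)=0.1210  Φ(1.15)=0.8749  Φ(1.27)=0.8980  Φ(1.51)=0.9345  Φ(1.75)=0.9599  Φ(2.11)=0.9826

Lower: z₀ + z₁ = -0.075 + (-1.645) = -1.720; 1 − a(z₀+z₁) = 1 − (0.007)(-1.720) = 1.0120; argument = -0.075 + (-1.720)/1.0120 = -1.7745 → -1.77.
α₁ = Φ(-1.77) = 0.0384; rank = round(200 × 0.0384) = 8; θ*₍8₎ = 33.8.
Upper: z₀ + z₂ = 1.570; 1 − a(z₀+z₂) = 0.9890; argument = 1.5124 → 1.51; α₂ = 0.9345; rank = 187; θ*₍187₎ = 40.5.

(33.8, 40.5)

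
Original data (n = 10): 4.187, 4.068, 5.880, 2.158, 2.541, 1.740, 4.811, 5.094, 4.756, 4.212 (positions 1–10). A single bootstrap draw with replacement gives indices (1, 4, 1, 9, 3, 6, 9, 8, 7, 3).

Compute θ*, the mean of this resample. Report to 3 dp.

θ* = 4.345

Resample values: 4.187, 2.158, 4.187, 4.756, 5.880, 1.740, 4.756, 5.094, 4.811, 5.880.
Mean = (4.187 + 2.158 + 4.187 + 4.756 + 5.880 + 1.740 + 4.756 + 5.094 + 4.811 + 5.880) / 10 = 43.4490 / 10 = 4.345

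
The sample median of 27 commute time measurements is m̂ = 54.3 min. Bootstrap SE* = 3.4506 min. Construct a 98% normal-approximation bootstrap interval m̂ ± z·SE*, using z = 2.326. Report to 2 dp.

Margin = 2.326 × 3.4506 = 8.026
Interval: 54.3 ± 8.026

(46.27, 62.33)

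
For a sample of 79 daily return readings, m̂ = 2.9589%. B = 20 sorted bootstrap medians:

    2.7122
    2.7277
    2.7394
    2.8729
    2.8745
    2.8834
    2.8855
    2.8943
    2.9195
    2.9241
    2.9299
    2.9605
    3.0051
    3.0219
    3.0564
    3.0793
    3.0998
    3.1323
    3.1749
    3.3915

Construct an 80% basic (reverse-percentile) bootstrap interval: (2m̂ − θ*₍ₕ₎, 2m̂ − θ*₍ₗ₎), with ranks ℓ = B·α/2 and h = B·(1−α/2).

(2.7855, 3.1901)

Percentile endpoints at ranks 2 and 18: θ*₍2₎ = 2.7277, θ*₍18₎ = 3.1323.
Basic interval reflects these around m̂:
  lower = 2 × 2.9589 − 3.1323 = 2.7855
  upper = 2 × 2.9589 − 2.7277 = 3.1901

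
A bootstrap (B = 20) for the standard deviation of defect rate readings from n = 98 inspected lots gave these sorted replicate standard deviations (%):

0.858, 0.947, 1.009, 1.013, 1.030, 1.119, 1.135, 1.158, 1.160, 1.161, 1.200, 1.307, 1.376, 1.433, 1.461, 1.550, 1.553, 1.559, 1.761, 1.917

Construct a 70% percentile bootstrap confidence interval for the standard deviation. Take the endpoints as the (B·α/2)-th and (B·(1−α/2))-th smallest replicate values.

(1.009, 1.553)

α = 0.30; lower rank = 20 × 0.150 = 3; upper rank = 20 × 0.850 = 17.
The 3rd smallest replicate is 1.009; the 17th is 1.553.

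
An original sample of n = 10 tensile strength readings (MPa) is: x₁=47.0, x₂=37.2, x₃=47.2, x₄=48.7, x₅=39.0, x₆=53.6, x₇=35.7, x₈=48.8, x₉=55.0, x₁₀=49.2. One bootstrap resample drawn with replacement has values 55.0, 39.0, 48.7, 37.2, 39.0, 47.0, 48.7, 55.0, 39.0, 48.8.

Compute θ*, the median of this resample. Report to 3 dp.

Sorted: 37.2, 39.0, 39.0, 39.0, 47.0, 48.7, 48.7, 48.8, 55.0, 55.0
Median = average of the two middle values = 47.850

θ* = 47.850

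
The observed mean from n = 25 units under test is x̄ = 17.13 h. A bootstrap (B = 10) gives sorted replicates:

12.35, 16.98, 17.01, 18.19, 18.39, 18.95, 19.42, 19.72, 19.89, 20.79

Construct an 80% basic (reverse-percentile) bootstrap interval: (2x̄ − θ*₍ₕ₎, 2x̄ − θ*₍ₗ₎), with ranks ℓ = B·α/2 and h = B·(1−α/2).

Percentile endpoints at ranks 1 and 9: θ*₍1₎ = 12.35, θ*₍9₎ = 19.89.
Basic interval reflects these around x̄:
  lower = 2 × 17.13 − 19.89 = 14.37
  upper = 2 × 17.13 − 12.35 = 21.91

(14.37, 21.91)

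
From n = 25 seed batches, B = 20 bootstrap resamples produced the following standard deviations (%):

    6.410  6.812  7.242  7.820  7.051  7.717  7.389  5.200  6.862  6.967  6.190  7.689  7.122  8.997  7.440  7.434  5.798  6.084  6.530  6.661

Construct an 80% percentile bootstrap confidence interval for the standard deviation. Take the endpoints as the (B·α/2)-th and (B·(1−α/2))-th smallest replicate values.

Sorted replicates: 5.200, 5.798, 6.084, 6.190, 6.410, 6.530, 6.661, 6.812, 6.862, 6.967, 7.051, 7.122, 7.242, 7.389, 7.434, 7.440, 7.689, 7.717, 7.820, 8.997
α = 0.20; lower rank = 20 × 0.100 = 2; upper rank = 20 × 0.900 = 18.
The 2nd smallest replicate is 5.798; the 18th is 7.717.

(5.798, 7.717)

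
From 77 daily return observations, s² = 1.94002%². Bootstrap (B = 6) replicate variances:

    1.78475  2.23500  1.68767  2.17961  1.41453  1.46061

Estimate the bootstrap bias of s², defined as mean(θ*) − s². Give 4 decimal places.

bias = −0.1463

mean(θ*) = (1.78475 + 2.23500 + 1.68767 + 2.17961 + 1.41453 + 1.46061) / 6 = 1.79369
bias = 1.79369 − 1.94002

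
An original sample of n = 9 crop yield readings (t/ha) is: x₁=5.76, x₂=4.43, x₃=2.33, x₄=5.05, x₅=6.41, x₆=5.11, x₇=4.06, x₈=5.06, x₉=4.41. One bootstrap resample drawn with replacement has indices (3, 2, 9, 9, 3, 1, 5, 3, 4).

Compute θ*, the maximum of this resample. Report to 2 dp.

Resample values: 2.33, 4.43, 4.41, 4.41, 2.33, 5.76, 6.41, 2.33, 5.05.
Maximum = 6.41

θ* = 6.41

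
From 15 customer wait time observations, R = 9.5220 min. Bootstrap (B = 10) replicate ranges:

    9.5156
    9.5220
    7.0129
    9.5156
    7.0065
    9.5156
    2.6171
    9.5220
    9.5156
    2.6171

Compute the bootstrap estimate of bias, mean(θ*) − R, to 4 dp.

mean(θ*) = (9.5156 + 9.5220 + 7.0129 + 9.5156 + 7.0065 + 9.5156 + 2.6171 + 9.5220 + 9.5156 + 2.6171) / 10 = 7.63600
bias = 7.63600 − 9.5220

bias = −1.8860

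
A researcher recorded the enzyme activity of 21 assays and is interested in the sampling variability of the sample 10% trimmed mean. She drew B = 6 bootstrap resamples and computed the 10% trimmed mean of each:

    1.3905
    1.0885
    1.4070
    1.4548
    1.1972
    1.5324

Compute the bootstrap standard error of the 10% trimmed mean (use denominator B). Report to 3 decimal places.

SE* = 0.153

Bootstrap SE is the standard deviation of the 6 replicate 10% trimmed means.
Mean of replicates: (1.3905 + 1.0885 + 1.4070 + 1.4548 + 1.1972 + 1.5324) / 6 = 8.07040 / 6 = 1.34507
Sum of squared deviations: (+0.04543)² + (−0.25657)² + (+0.06193)² + (+0.10973)² + (−0.14787)² + (+0.18733)² = 0.14073
Variance = 0.14073 / 6 = 0.02345
SE* = √0.02345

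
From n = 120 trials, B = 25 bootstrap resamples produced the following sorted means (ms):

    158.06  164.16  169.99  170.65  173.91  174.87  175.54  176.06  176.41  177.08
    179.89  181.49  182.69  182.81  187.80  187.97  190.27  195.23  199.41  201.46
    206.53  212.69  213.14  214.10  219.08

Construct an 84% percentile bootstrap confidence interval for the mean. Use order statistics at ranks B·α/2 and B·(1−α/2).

α = 0.16; lower rank = 25 × 0.080 = 2; upper rank = 25 × 0.920 = 23.
The 2nd smallest replicate is 164.16; the 23rd is 213.14.

(164.16, 213.14)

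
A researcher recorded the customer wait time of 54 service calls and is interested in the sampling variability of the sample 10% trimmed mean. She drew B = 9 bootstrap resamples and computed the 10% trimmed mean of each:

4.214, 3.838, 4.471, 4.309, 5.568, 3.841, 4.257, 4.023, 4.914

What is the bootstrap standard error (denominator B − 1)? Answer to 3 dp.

Bootstrap SE is the standard deviation of the 9 replicate 10% trimmed means.
Mean of replicates: (4.214 + 3.838 + 4.471 + 4.309 + 5.568 + 3.841 + 4.257 + 4.023 + 4.914) / 9 = 39.4350 / 9 = 4.3817
Sum of squared deviations: (−0.1677)² + (−0.5437)² + (+0.0893)² + (−0.0727)² + (+1.1863)² + (−0.5407)² + (−0.1247)² + (−0.3587)² + (+0.5323)² = 2.4642
Variance = 2.4642 / 8 = 0.3080
SE* = √0.3080

SE* = 0.555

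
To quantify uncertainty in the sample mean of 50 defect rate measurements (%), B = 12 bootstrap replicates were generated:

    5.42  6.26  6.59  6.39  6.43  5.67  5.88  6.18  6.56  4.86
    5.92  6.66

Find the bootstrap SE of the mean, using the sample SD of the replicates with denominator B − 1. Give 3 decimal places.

Bootstrap SE is the standard deviation of the 12 replicate means.
Mean of replicates: (5.42 + 6.26 + 6.59 + 6.39 + 6.43 + 5.67 + 5.88 + 6.18 + 6.56 + 4.86 + 5.92 + 6.66) / 12 = 72.8200 / 12 = 6.0683
Sum of squared deviations: (−0.6483)² + (+0.1917)² + (+0.5217)² + (+0.3217)² + (+0.3617)² + (−0.3983)² + (−0.1883)² + (+0.1117)² + (+0.4917)² + (−1.2083)² + (−0.1483)² + (+0.5917)² = 3.2440
Variance = 3.2440 / 11 = 0.2949
SE* = √0.2949

SE* = 0.543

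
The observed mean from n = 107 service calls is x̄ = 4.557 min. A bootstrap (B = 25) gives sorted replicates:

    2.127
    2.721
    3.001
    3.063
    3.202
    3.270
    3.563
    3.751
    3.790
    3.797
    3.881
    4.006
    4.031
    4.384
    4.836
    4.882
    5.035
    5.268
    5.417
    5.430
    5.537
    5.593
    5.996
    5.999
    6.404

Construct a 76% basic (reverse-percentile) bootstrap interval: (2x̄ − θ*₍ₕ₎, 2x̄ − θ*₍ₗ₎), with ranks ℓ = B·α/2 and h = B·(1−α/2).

(3.521, 6.113)

Percentile endpoints at ranks 3 and 22: θ*₍3₎ = 3.001, θ*₍22₎ = 5.593.
Basic interval reflects these around x̄:
  lower = 2 × 4.557 − 5.593 = 3.521
  upper = 2 × 4.557 − 3.001 = 6.113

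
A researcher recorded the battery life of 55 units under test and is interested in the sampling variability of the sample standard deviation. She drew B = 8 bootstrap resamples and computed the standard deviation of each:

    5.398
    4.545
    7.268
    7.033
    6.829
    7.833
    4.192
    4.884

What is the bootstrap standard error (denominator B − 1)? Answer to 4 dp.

SE* = 1.3998

Bootstrap SE is the standard deviation of the 8 replicate standard deviations.
Mean of replicates: (5.398 + 4.545 + 7.268 + 7.033 + 6.829 + 7.833 + 4.192 + 4.884) / 8 = 47.98200 / 8 = 5.99775
Sum of squared deviations: (−0.59975)² + (−1.45275)² + (+1.27025)² + (+1.03525)² + (+0.83125)² + (+1.83525)² + (−1.80575)² + (−1.11375)² = 13.71575
Variance = 13.71575 / 7 = 1.95939
SE* = √1.95939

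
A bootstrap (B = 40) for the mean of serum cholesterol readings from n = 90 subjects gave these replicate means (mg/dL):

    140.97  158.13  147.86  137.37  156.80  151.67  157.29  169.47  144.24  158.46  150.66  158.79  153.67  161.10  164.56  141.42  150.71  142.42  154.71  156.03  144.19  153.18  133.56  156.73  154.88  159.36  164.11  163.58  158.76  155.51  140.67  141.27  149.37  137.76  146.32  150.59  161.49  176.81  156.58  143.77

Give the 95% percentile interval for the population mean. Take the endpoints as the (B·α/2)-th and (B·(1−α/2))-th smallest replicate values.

(133.56, 169.47)

Sorted replicates: 133.56, 137.37, 137.76, 140.67, 140.97, 141.27, 141.42, 142.42, 143.77, 144.19, 144.24, 146.32, 147.86, 149.37, 150.59, 150.66, 150.71, 151.67, 153.18, 153.67, 154.71, 154.88, 155.51, 156.03, 156.58, 156.73, 156.80, 157.29, 158.13, 158.46, 158.76, 158.79, 159.36, 161.10, 161.49, 163.58, 164.11, 164.56, 169.47, 176.81
α = 0.05; lower rank = 40 × 0.025 = 1; upper rank = 40 × 0.975 = 39.
The 1st smallest replicate is 133.56; the 39th is 169.47.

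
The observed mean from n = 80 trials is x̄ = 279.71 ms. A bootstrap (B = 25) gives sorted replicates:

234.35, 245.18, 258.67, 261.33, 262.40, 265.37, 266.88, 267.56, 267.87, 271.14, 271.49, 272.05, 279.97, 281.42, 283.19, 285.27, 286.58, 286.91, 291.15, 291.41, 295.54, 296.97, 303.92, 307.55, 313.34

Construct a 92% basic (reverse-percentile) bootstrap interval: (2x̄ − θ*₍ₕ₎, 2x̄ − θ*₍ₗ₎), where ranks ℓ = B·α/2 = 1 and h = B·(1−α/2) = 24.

Percentile endpoints at ranks 1 and 24: θ*₍1₎ = 234.35, θ*₍24₎ = 307.55.
Basic interval reflects these around x̄:
  lower = 2 × 279.71 − 307.55 = 251.87
  upper = 2 × 279.71 − 234.35 = 325.07

(251.87, 325.07)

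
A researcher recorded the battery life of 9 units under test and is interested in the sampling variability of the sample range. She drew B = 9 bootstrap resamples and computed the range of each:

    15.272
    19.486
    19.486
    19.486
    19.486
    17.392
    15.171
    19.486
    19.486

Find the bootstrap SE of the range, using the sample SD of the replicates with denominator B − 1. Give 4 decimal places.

SE* = 1.8783

Bootstrap SE is the standard deviation of the 9 replicate ranges.
Mean of replicates: (15.272 + 19.486 + 19.486 + 19.486 + 19.486 + 17.392 + 15.171 + 19.486 + 19.486) / 9 = 164.75100 / 9 = 18.30567
Sum of squared deviations: (−3.03367)² + (+1.18033)² + (+1.18033)² + (+1.18033)² + (+1.18033)² + (−0.91367)² + (−3.13467)² + (+1.18033)² + (+1.18033)² = 28.22318
Variance = 28.22318 / 8 = 3.52790
SE* = √3.52790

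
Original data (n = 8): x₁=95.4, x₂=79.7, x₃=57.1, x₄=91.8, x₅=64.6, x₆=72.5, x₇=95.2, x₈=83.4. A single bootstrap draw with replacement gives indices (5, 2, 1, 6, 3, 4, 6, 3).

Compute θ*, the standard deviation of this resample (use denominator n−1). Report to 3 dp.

Resample values: 64.6, 79.7, 95.4, 72.5, 57.1, 91.8, 72.5, 57.1.
Mean = 73.8375; sum of squared deviations = 1471.1588
s² = 1471.1588 / 7 = 210.1655
s = √210.1655 = 14.497

θ* = 14.497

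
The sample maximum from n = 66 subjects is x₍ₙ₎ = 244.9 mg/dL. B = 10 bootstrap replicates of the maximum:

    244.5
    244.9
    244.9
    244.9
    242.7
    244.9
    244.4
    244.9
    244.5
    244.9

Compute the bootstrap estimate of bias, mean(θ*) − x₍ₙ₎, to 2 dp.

bias = −0.35

mean(θ*) = (244.5 + 244.9 + 244.9 + 244.9 + 242.7 + 244.9 + 244.4 + 244.9 + 244.5 + 244.9) / 10 = 244.550
bias = 244.550 − 244.9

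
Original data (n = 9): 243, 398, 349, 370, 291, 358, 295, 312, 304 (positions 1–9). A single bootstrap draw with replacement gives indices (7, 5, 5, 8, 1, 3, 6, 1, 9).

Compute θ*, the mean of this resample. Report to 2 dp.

Resample values: 295, 291, 291, 312, 243, 349, 358, 243, 304.
Mean = (295 + 291 + 291 + 312 + 243 + 349 + 358 + 243 + 304) / 9 = 2686.0 / 9 = 298.44

θ* = 298.44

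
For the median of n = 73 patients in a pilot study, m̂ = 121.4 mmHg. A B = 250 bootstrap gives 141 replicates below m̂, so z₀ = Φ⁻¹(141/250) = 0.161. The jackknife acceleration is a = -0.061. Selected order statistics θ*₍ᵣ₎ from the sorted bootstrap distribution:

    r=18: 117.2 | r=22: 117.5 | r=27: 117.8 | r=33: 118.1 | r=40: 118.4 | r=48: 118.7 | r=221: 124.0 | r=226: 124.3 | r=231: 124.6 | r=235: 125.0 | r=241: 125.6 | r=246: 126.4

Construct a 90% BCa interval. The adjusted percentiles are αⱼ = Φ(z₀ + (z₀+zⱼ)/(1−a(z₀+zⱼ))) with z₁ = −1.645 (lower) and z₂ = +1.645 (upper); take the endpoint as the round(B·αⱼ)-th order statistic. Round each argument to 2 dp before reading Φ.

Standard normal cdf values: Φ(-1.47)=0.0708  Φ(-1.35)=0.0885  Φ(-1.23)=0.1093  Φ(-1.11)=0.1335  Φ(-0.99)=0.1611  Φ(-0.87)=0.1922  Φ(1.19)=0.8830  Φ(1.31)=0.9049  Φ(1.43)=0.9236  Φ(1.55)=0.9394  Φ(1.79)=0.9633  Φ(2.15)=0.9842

(117.2, 125.6)

Lower: z₀ + z₁ = 0.161 + (-1.645) = -1.484; 1 − a(z₀+z₁) = 1 − (-0.061)(-1.484) = 0.9095; argument = 0.161 + (-1.484)/0.9095 = -1.4707 → -1.47.
α₁ = Φ(-1.47) = 0.0708; rank = round(250 × 0.0708) = 18; θ*₍18₎ = 117.2.
Upper: z₀ + z₂ = 1.806; 1 − a(z₀+z₂) = 1.1102; argument = 1.7878 → 1.79; α₂ = 0.9633; rank = 241; θ*₍241₎ = 125.6.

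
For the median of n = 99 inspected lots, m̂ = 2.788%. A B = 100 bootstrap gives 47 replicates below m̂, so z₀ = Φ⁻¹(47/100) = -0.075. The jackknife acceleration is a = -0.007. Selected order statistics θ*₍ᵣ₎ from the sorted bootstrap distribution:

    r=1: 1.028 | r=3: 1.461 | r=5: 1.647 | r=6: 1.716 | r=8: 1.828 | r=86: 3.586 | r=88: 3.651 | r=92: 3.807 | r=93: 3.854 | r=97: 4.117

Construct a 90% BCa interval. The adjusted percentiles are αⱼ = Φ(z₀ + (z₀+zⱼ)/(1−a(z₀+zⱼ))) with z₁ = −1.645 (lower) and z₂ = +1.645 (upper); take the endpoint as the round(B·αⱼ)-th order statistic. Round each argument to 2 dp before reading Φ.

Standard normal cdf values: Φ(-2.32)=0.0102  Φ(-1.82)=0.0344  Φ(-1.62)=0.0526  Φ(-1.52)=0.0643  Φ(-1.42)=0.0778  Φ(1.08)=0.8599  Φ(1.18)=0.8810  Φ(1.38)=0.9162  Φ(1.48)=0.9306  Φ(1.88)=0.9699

(1.461, 3.854)

Lower: z₀ + z₁ = -0.075 + (-1.645) = -1.720; 1 − a(z₀+z₁) = 1 − (-0.007)(-1.720) = 0.9880; argument = -0.075 + (-1.720)/0.9880 = -1.8160 → -1.82.
α₁ = Φ(-1.82) = 0.0344; rank = round(100 × 0.0344) = 3; θ*₍3₎ = 1.461.
Upper: z₀ + z₂ = 1.570; 1 − a(z₀+z₂) = 1.0110; argument = 1.4779 → 1.48; α₂ = 0.9306; rank = 93; θ*₍93₎ = 3.854.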